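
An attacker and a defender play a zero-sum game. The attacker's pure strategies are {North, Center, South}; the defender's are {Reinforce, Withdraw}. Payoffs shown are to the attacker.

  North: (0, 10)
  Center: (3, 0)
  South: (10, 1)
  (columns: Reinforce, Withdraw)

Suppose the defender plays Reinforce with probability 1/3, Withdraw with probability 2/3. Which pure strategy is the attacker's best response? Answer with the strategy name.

Expected payoff of North: (1/3)·0 + (2/3)·10 = 20/3.
Expected payoff of Center: (1/3)·3 + (2/3)·0 = 1.
Expected payoff of South: (1/3)·10 + (2/3)·1 = 4.
The largest is 20/3, so the attacker's best response is North.

North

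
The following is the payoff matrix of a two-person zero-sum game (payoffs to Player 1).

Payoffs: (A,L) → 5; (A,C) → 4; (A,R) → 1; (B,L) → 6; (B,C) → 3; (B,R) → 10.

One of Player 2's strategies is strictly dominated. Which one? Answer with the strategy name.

L

C holds Player 1's payoff strictly below L in every row: 4 < 5, 3 < 6.
So L is strictly dominated for Player 2.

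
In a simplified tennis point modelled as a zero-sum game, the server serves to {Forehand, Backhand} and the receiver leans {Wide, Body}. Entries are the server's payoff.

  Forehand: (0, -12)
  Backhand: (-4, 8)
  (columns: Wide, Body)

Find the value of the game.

-2

Row minima: Forehand → -12, Backhand → -4; maximin = -4.
Column maxima: Wide → 0, Body → 8; minimax = 0.
-4 ≠ 0, so there is no saddle point; optimal play is mixed.
Let the server play Forehand with probability p. Expected payoff against Wide: 0p + (-4)(1−p) = 4p − 4; against Body: (-12)p + 8(1−p) = −20p + 8.
Setting these equal: 4p − 4 = −20p + 8 ⇒ 24p = 12 ⇒ p = 1/2, and the value is (4)·(1/2) − 4 = -2.
For the receiver: with q = P(Wide), equating Forehand's and Backhand's payoffs gives 12q − 12 = −12q + 8 ⇒ q = 5/6.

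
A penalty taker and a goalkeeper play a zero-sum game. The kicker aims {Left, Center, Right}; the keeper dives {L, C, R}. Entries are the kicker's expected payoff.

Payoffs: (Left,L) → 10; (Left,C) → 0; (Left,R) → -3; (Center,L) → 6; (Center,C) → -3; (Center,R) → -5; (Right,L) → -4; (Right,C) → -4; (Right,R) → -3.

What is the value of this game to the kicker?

-3

Row minima: Left → -3, Center → -5, Right → -4; maximin = -3.
Column maxima: L → 10, C → 0, R → -3; minimax = -3.
Since maximin = minimax = -3, there is a saddle point and the value is -3.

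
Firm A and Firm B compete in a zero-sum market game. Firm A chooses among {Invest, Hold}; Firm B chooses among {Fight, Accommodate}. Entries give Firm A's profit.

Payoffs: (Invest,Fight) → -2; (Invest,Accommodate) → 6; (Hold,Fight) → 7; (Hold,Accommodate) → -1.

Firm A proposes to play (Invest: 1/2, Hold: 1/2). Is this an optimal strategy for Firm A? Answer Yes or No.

Against Fight this mix gives (1/2)·(-2) + (1/2)·7 = 5/2.
Against Accommodate this mix gives (1/2)·6 + (1/2)·(-1) = 5/2.
All of Firm B's active replies (Fight, Accommodate) yield 5/2, and no column does worse for Firm A. The mix makes Firm B indifferent and guarantees 5/2, so it is optimal.

Yes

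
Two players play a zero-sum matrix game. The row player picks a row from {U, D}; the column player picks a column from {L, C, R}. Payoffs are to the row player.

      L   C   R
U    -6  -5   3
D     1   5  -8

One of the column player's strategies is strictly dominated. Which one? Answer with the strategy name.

C

L holds the row player's payoff strictly below C in every row: -6 < -5, 1 < 5.
So C is strictly dominated for the column player.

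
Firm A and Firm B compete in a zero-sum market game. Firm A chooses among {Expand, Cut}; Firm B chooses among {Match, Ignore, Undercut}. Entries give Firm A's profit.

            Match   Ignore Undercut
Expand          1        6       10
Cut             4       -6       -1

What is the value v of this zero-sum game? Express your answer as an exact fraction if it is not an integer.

Row minima: Expand → 1, Cut → -6; maximin = 1.
Column maxima: Match → 4, Ignore → 6, Undercut → 10; minimax = 4.
1 ≠ 4, so there is no saddle point; optimal play is mixed.
Undercut is strictly dominated by Ignore (it gives Firm A strictly more in every row), so Firm B never plays it.
On the remaining 2×2 (Expand, Cut vs Match, Ignore):
Let Firm A play Expand with probability p. Expected payoff against Match: 1p + 4(1−p) = −3p + 4; against Ignore: 6p + (-6)(1−p) = 12p − 6.
Setting these equal: −3p + 4 = 12p − 6 ⇒ −15p = -10 ⇒ p = 2/3, and the value is (-3)·(2/3) + 4 = 2.
For Firm B: with q = P(Match), equating Expand's and Cut's payoffs gives −5q + 6 = 10q − 6 ⇒ q = 4/5.

2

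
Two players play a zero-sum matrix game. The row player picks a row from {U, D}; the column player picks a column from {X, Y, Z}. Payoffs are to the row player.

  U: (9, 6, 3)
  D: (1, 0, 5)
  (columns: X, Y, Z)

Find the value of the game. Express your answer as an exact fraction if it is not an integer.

15/4

Row minima: U → 3, D → 0; maximin = 3.
Column maxima: X → 9, Y → 6, Z → 5; minimax = 5.
3 ≠ 5, so there is no saddle point; optimal play is mixed.
X is strictly dominated by Y (it gives the row player strictly more in every row), so the column player never plays it.
On the remaining 2×2 (U, D vs Y, Z):
Let the row player play U with probability p. Expected payoff against Y: 6p + 0(1−p) = 6p; against Z: 3p + 5(1−p) = −2p + 5.
Setting these equal: 6p = −2p + 5 ⇒ 8p = 5 ⇒ p = 5/8, and the value is (6)·(5/8) = 15/4.
For the column player: with q = P(Y), equating U's and D's payoffs gives 3q + 3 = −5q + 5 ⇒ q = 1/4.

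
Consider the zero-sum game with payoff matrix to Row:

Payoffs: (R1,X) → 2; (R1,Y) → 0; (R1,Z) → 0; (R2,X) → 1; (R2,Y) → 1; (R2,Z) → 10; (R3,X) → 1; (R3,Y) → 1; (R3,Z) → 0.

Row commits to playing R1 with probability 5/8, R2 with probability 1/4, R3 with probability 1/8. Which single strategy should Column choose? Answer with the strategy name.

Y

If Column plays X, Row's expected payoff is (5/8)·2 + (1/4)·1 + (1/8)·1 = 13/8.
If Column plays Y, Row's expected payoff is (5/8)·0 + (1/4)·1 + (1/8)·1 = 3/8.
If Column plays Z, Row's expected payoff is (5/8)·0 + (1/4)·10 + (1/8)·0 = 5/2.
Column minimizes Row's payoff; the smallest is 3/8, so the best response is Y.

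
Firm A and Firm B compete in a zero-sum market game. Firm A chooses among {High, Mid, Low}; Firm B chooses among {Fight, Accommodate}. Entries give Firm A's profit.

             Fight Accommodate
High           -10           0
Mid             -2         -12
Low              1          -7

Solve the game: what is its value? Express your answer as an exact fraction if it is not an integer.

Row minima: High → -10, Mid → -12, Low → -7; maximin = -7.
Column maxima: Fight → 1, Accommodate → 0; minimax = 0.
-7 ≠ 0, so there is no saddle point; optimal play is mixed.
Mid is strictly dominated by Low, so Firm A never plays it.
On the remaining 2×2 (High, Low vs Fight, Accommodate):
Let Firm A play High with probability p. Expected payoff against Fight: (-10)p + 1(1−p) = −11p + 1; against Accommodate: 0p + (-7)(1−p) = 7p − 7.
Setting these equal: −11p + 1 = 7p − 7 ⇒ −18p = -8 ⇒ p = 4/9, and the value is (-11)·(4/9) + 1 = -35/9.
For Firm B: with q = P(Fight), equating High's and Low's payoffs gives −10q = 8q − 7 ⇒ q = 7/18.

-35/9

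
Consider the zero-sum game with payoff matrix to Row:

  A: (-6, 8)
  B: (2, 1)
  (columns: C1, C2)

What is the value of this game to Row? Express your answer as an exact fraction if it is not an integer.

22/15

Row minima: A → -6, B → 1; maximin = 1.
Column maxima: C1 → 2, C2 → 8; minimax = 2.
1 ≠ 2, so there is no saddle point; optimal play is mixed.
Let Row play A with probability p. Expected payoff against C1: (-6)p + 2(1−p) = −8p + 2; against C2: 8p + 1(1−p) = 7p + 1.
Setting these equal: −8p + 2 = 7p + 1 ⇒ −15p = -1 ⇒ p = 1/15, and the value is (-8)·(1/15) + 2 = 22/15.
For Column: with q = P(C1), equating A's and B's payoffs gives −14q + 8 = q + 1 ⇒ q = 7/15.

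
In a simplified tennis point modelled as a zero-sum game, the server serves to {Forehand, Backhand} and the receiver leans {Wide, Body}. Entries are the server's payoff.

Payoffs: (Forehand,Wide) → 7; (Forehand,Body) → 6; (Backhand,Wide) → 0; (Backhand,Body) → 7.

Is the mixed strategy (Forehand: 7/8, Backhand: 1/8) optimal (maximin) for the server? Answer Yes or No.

Against Wide this mix gives (7/8)·7 + (1/8)·0 = 49/8.
Against Body this mix gives (7/8)·6 + (1/8)·7 = 49/8.
All of the receiver's active replies (Wide, Body) yield 49/8, and no column does worse for the server. The mix makes the receiver indifferent and guarantees 49/8, so it is optimal.

Yes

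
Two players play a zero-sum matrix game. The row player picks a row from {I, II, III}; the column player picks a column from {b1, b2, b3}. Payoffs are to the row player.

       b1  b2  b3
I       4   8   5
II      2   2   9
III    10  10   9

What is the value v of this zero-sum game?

9

Row minima: I → 4, II → 2, III → 9; maximin = 9.
Column maxima: b1 → 10, b2 → 10, b3 → 9; minimax = 9.
Since maximin = minimax = 9, there is a saddle point and the value is 9.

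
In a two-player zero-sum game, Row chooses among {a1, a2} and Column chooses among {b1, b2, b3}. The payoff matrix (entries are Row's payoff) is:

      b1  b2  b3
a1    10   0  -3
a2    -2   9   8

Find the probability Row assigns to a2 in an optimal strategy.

13/23

Row minima: a1 → -3, a2 → -2; maximin = -2.
Column maxima: b1 → 10, b2 → 9, b3 → 8; minimax = 8.
-2 ≠ 8, so there is no saddle point; optimal play is mixed.
b2 is strictly dominated by b3 (it gives Row strictly more in every row), so Column never plays it.
On the remaining 2×2 (a1, a2 vs b1, b3):
Let Row play a1 with probability p. Expected payoff against b1: 10p + (-2)(1−p) = 12p − 2; against b3: (-3)p + 8(1−p) = −11p + 8.
Setting these equal: 12p − 2 = −11p + 8 ⇒ 23p = 10 ⇒ p = 10/23, and the value is (12)·(10/23) − 2 = 74/23.
For Column: with q = P(b1), equating a1's and a2's payoffs gives 13q − 3 = −10q + 8 ⇒ q = 11/23.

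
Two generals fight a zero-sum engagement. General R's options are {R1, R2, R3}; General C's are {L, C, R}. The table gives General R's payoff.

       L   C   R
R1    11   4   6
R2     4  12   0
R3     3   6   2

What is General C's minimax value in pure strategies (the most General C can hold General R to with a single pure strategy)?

6

Column maxima: L → 11, C → 12, R → 6.
The smallest of these is 6.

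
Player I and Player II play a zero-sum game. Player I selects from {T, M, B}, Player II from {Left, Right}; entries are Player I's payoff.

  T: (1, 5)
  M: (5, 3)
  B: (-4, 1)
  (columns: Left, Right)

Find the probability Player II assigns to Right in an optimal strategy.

Row minima: T → 1, M → 3, B → -4; maximin = 3.
Column maxima: Left → 5, Right → 5; minimax = 5.
3 ≠ 5, so there is no saddle point; optimal play is mixed.
B is strictly dominated by T, so Player I never plays it.
On the remaining 2×2 (T, M vs Left, Right):
Let Player I play T with probability p. Expected payoff against Left: 1p + 5(1−p) = −4p + 5; against Right: 5p + 3(1−p) = 2p + 3.
Setting these equal: −4p + 5 = 2p + 3 ⇒ −6p = -2 ⇒ p = 1/3, and the value is (-4)·(1/3) + 5 = 11/3.
For Player II: with q = P(Left), equating T's and M's payoffs gives −4q + 5 = 2q + 3 ⇒ q = 1/3.

2/3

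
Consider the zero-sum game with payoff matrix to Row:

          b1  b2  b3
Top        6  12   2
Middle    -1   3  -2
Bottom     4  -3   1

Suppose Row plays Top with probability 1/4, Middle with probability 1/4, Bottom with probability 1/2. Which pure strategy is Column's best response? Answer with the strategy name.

If Column plays b1, Row's expected payoff is (1/4)·6 + (1/4)·(-1) + (1/2)·4 = 13/4.
If Column plays b2, Row's expected payoff is (1/4)·12 + (1/4)·3 + (1/2)·(-3) = 9/4.
If Column plays b3, Row's expected payoff is (1/4)·2 + (1/4)·(-2) + (1/2)·1 = 1/2.
Column minimizes Row's payoff; the smallest is 1/2, so the best response is b3.

b3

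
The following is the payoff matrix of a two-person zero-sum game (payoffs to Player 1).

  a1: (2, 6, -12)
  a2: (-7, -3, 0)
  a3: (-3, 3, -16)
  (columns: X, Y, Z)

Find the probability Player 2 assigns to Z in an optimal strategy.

3/7

Row minima: a1 → -12, a2 → -7, a3 → -16; maximin = -7.
Column maxima: X → 2, Y → 6, Z → 0; minimax = 0.
-7 ≠ 0, so there is no saddle point; optimal play is mixed.
a3 is strictly dominated by a1, so Player 1 never plays it.
Y is strictly dominated by X (it gives Player 1 strictly more in every row), so Player 2 never plays it.
On the remaining 2×2 (a1, a2 vs X, Z):
Let Player 1 play a1 with probability p. Expected payoff against X: 2p + (-7)(1−p) = 9p − 7; against Z: (-12)p + 0(1−p) = −12p.
Setting these equal: 9p − 7 = −12p ⇒ 21p = 7 ⇒ p = 1/3, and the value is (9)·(1/3) − 7 = -4.
For Player 2: with q = P(X), equating a1's and a2's payoffs gives 14q − 12 = −7q ⇒ q = 4/7.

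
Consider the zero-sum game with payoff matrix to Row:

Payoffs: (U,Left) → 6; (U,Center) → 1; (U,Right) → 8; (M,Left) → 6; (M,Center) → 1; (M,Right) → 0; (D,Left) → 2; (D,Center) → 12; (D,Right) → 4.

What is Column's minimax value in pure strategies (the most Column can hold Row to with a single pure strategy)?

Column maxima: Left → 6, Center → 12, Right → 8.
The smallest of these is 6.

6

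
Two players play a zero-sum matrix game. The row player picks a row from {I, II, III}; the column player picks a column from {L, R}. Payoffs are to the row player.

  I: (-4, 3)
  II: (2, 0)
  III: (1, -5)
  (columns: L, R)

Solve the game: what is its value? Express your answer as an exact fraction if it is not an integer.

2/3

Row minima: I → -4, II → 0, III → -5; maximin = 0.
Column maxima: L → 2, R → 3; minimax = 2.
0 ≠ 2, so there is no saddle point; optimal play is mixed.
III is strictly dominated by II, so the row player never plays it.
On the remaining 2×2 (I, II vs L, R):
Let the row player play I with probability p. Expected payoff against L: (-4)p + 2(1−p) = −6p + 2; against R: 3p + 0(1−p) = 3p.
Setting these equal: −6p + 2 = 3p ⇒ −9p = -2 ⇒ p = 2/9, and the value is (-6)·(2/9) + 2 = 2/3.
For the column player: with q = P(L), equating I's and II's payoffs gives −7q + 3 = 2q ⇒ q = 1/3.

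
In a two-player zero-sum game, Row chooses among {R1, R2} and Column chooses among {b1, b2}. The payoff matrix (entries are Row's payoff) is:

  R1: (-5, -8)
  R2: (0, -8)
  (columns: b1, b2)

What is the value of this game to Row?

-8

Row minima: R1 → -8, R2 → -8; maximin = -8.
Column maxima: b1 → 0, b2 → -8; minimax = -8.
Since maximin = minimax = -8, there is a saddle point and the value is -8.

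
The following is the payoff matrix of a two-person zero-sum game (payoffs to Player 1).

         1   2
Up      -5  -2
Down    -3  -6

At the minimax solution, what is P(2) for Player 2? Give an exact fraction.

Row minima: Up → -5, Down → -6; maximin = -5.
Column maxima: 1 → -3, 2 → -2; minimax = -3.
-5 ≠ -3, so there is no saddle point; optimal play is mixed.
Let Player 1 play Up with probability p. Expected payoff against 1: (-5)p + (-3)(1−p) = −2p − 3; against 2: (-2)p + (-6)(1−p) = 4p − 6.
Setting these equal: −2p − 3 = 4p − 6 ⇒ −6p = -3 ⇒ p = 1/2, and the value is (-2)·(1/2) − 3 = -4.
For Player 2: with q = P(1), equating Up's and Down's payoffs gives −3q − 2 = 3q − 6 ⇒ q = 2/3.

1/3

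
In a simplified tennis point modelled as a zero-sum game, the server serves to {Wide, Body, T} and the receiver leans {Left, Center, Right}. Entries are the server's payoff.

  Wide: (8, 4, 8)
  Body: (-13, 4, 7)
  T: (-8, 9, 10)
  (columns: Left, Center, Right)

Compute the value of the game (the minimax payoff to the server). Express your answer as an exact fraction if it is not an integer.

104/21

Row minima: Wide → 4, Body → -13, T → -8; maximin = 4.
Column maxima: Left → 8, Center → 9, Right → 10; minimax = 8.
4 ≠ 8, so there is no saddle point; optimal play is mixed.
Body is strictly dominated by T, so the server never plays it.
Right is strictly dominated by Center (it gives the server strictly more in every row), so the receiver never plays it.
On the remaining 2×2 (Wide, T vs Left, Center):
Let the server play Wide with probability p. Expected payoff against Left: 8p + (-8)(1−p) = 16p − 8; against Center: 4p + 9(1−p) = −5p + 9.
Setting these equal: 16p − 8 = −5p + 9 ⇒ 21p = 17 ⇒ p = 17/21, and the value is (16)·(17/21) − 8 = 104/21.
For the receiver: with q = P(Left), equating Wide's and T's payoffs gives 4q + 4 = −17q + 9 ⇒ q = 5/21.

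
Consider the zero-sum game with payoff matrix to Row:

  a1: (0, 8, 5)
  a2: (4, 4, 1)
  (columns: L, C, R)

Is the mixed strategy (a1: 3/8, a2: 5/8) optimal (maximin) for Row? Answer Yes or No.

Against L this mix gives (3/8)·0 + (5/8)·4 = 5/2.
Against C this mix gives (3/8)·8 + (5/8)·4 = 11/2.
Against R this mix gives (3/8)·5 + (5/8)·1 = 5/2.
All of Column's active replies (L, R) yield 5/2, and no column does worse for Row. The mix makes Column indifferent and guarantees 5/2, so it is optimal.

Yes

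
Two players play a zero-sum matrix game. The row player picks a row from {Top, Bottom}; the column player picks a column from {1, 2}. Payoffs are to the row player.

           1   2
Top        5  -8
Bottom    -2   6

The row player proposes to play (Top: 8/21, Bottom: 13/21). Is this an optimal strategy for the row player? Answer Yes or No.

Yes

Against 1 this mix gives (8/21)·5 + (13/21)·(-2) = 2/3.
Against 2 this mix gives (8/21)·(-8) + (13/21)·6 = 2/3.
All of the column player's active replies (1, 2) yield 2/3, and no column does worse for the row player. The mix makes the column player indifferent and guarantees 2/3, so it is optimal.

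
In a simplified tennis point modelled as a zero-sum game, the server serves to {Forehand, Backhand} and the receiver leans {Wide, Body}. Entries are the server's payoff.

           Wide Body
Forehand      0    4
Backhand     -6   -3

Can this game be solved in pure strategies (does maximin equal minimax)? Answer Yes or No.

Row minima: Forehand → 0, Backhand → -6; maximin = 0.
Column maxima: Wide → 0, Body → 4; minimax = 0.
maximin = minimax = 0, so a saddle point exists.

Yes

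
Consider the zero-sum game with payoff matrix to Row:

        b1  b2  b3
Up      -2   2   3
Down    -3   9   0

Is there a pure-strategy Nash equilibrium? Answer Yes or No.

Yes

Row minima: Up → -2, Down → -3; maximin = -2.
Column maxima: b1 → -2, b2 → 9, b3 → 3; minimax = -2.
maximin = minimax = -2, so a saddle point exists.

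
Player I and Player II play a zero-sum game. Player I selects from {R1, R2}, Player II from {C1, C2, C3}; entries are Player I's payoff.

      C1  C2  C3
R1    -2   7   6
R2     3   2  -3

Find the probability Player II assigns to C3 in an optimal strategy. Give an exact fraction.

5/14

Row minima: R1 → -2, R2 → -3; maximin = -2.
Column maxima: C1 → 3, C2 → 7, C3 → 6; minimax = 3.
-2 ≠ 3, so there is no saddle point; optimal play is mixed.
C2 is strictly dominated by C3 (it gives Player I strictly more in every row), so Player II never plays it.
On the remaining 2×2 (R1, R2 vs C1, C3):
Let Player I play R1 with probability p. Expected payoff against C1: (-2)p + 3(1−p) = −5p + 3; against C3: 6p + (-3)(1−p) = 9p − 3.
Setting these equal: −5p + 3 = 9p − 3 ⇒ −14p = -6 ⇒ p = 3/7, and the value is (-5)·(3/7) + 3 = 6/7.
For Player II: with q = P(C1), equating R1's and R2's payoffs gives −8q + 6 = 6q − 3 ⇒ q = 9/14.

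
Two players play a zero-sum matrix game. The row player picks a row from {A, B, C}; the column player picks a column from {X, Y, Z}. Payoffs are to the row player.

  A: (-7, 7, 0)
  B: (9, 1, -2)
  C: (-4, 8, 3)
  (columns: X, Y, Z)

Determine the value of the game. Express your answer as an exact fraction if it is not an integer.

19/18

Row minima: A → -7, B → -2, C → -4; maximin = -2.
Column maxima: X → 9, Y → 8, Z → 3; minimax = 3.
-2 ≠ 3, so there is no saddle point; optimal play is mixed.
A is strictly dominated by C, so the row player never plays it.
Y is strictly dominated by Z (it gives the row player strictly more in every row), so the column player never plays it.
On the remaining 2×2 (B, C vs X, Z):
Let the row player play B with probability p. Expected payoff against X: 9p + (-4)(1−p) = 13p − 4; against Z: (-2)p + 3(1−p) = −5p + 3.
Setting these equal: 13p − 4 = −5p + 3 ⇒ 18p = 7 ⇒ p = 7/18, and the value is (13)·(7/18) − 4 = 19/18.
For the column player: with q = P(X), equating B's and C's payoffs gives 11q − 2 = −7q + 3 ⇒ q = 5/18.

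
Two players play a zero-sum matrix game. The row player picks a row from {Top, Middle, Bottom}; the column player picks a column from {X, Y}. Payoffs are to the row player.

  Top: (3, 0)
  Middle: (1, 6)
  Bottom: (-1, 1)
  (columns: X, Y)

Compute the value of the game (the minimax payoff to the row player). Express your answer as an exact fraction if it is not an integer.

Row minima: Top → 0, Middle → 1, Bottom → -1; maximin = 1.
Column maxima: X → 3, Y → 6; minimax = 3.
1 ≠ 3, so there is no saddle point; optimal play is mixed.
Bottom is strictly dominated by Middle, so the row player never plays it.
On the remaining 2×2 (Top, Middle vs X, Y):
Let the row player play Top with probability p. Expected payoff against X: 3p + 1(1−p) = 2p + 1; against Y: 0p + 6(1−p) = −6p + 6.
Setting these equal: 2p + 1 = −6p + 6 ⇒ 8p = 5 ⇒ p = 5/8, and the value is (2)·(5/8) + 1 = 9/4.
For the column player: with q = P(X), equating Top's and Middle's payoffs gives 3q = −5q + 6 ⇒ q = 3/4.

9/4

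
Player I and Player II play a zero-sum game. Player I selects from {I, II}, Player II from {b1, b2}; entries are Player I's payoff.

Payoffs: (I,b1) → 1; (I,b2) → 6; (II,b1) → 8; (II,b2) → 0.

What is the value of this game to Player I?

Row minima: I → 1, II → 0; maximin = 1.
Column maxima: b1 → 8, b2 → 6; minimax = 6.
1 ≠ 6, so there is no saddle point; optimal play is mixed.
Let Player I play I with probability p. Expected payoff against b1: 1p + 8(1−p) = −7p + 8; against b2: 6p + 0(1−p) = 6p.
Setting these equal: −7p + 8 = 6p ⇒ −13p = -8 ⇒ p = 8/13, and the value is (-7)·(8/13) + 8 = 48/13.
For Player II: with q = P(b1), equating I's and II's payoffs gives −5q + 6 = 8q ⇒ q = 6/13.

48/13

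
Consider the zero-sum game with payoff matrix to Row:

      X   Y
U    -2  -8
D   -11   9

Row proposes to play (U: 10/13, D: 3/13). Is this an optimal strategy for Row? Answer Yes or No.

Yes

Against X this mix gives (10/13)·(-2) + (3/13)·(-11) = -53/13.
Against Y this mix gives (10/13)·(-8) + (3/13)·9 = -53/13.
All of Column's active replies (X, Y) yield -53/13, and no column does worse for Row. The mix makes Column indifferent and guarantees -53/13, so it is optimal.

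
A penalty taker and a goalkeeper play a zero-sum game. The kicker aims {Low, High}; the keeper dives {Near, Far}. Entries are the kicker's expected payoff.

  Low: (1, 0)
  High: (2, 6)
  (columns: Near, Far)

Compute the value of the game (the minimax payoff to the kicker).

2

Row minima: Low → 0, High → 2; maximin = 2.
Column maxima: Near → 2, Far → 6; minimax = 2.
Since maximin = minimax = 2, there is a saddle point and the value is 2.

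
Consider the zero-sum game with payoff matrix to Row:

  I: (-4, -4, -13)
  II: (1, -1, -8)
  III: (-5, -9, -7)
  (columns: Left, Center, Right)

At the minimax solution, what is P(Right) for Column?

8/9

Row minima: I → -13, II → -8, III → -9; maximin = -8.
Column maxima: Left → 1, Center → -1, Right → -7; minimax = -7.
-8 ≠ -7, so there is no saddle point; optimal play is mixed.
I is strictly dominated by II, so Row never plays it.
With I eliminated, Left is strictly dominated by Center (it gives Row strictly more in every remaining row), so Column never plays it.
On the remaining 2×2 (II, III vs Center, Right):
Let Row play II with probability p. Expected payoff against Center: (-1)p + (-9)(1−p) = 8p − 9; against Right: (-8)p + (-7)(1−p) = −p − 7.
Setting these equal: 8p − 9 = −p − 7 ⇒ 9p = 2 ⇒ p = 2/9, and the value is (8)·(2/9) − 9 = -65/9.
For Column: with q = P(Center), equating II's and III's payoffs gives 7q − 8 = −2q − 7 ⇒ q = 1/9.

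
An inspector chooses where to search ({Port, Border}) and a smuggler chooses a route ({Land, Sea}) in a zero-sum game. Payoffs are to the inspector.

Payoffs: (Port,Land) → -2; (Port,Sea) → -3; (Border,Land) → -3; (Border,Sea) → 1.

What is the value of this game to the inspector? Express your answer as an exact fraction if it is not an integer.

Row minima: Port → -3, Border → -3; maximin = -3.
Column maxima: Land → -2, Sea → 1; minimax = -2.
-3 ≠ -2, so there is no saddle point; optimal play is mixed.
Let the inspector play Port with probability p. Expected payoff against Land: (-2)p + (-3)(1−p) = p − 3; against Sea: (-3)p + 1(1−p) = −4p + 1.
Setting these equal: p − 3 = −4p + 1 ⇒ 5p = 4 ⇒ p = 4/5, and the value is (1)·(4/5) − 3 = -11/5.
For the smuggler: with q = P(Land), equating Port's and Border's payoffs gives q − 3 = −4q + 1 ⇒ q = 4/5.

-11/5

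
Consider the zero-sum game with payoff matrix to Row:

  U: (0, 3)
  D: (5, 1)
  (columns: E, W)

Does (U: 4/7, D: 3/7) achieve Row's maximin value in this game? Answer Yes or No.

Yes

Against E this mix gives (4/7)·0 + (3/7)·5 = 15/7.
Against W this mix gives (4/7)·3 + (3/7)·1 = 15/7.
All of Column's active replies (E, W) yield 15/7, and no column does worse for Row. The mix makes Column indifferent and guarantees 15/7, so it is optimal.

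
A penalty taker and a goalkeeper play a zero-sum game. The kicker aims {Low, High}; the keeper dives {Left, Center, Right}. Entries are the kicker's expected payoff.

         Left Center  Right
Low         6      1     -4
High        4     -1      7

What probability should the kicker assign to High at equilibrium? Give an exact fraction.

5/13

Row minima: Low → -4, High → -1; maximin = -1.
Column maxima: Left → 6, Center → 1, Right → 7; minimax = 1.
-1 ≠ 1, so there is no saddle point; optimal play is mixed.
Left is strictly dominated by Center (it gives the kicker strictly more in every row), so the keeper never plays it.
On the remaining 2×2 (Low, High vs Center, Right):
Let the kicker play Low with probability p. Expected payoff against Center: 1p + (-1)(1−p) = 2p − 1; against Right: (-4)p + 7(1−p) = −11p + 7.
Setting these equal: 2p − 1 = −11p + 7 ⇒ 13p = 8 ⇒ p = 8/13, and the value is (2)·(8/13) − 1 = 3/13.
For the keeper: with q = P(Center), equating Low's and High's payoffs gives 5q − 4 = −8q + 7 ⇒ q = 11/13.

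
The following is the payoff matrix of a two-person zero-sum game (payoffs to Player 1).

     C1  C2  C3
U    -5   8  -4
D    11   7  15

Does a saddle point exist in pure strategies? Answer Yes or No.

No

Row minima: U → -5, D → 7; maximin = 7.
Column maxima: C1 → 11, C2 → 8, C3 → 15; minimax = 8.
7 ≠ 8, so no pure-strategy equilibrium exists.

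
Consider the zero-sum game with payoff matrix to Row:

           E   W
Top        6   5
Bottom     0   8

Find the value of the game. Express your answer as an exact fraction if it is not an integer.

Row minima: Top → 5, Bottom → 0; maximin = 5.
Column maxima: E → 6, W → 8; minimax = 6.
5 ≠ 6, so there is no saddle point; optimal play is mixed.
Let Row play Top with probability p. Expected payoff against E: 6p + 0(1−p) = 6p; against W: 5p + 8(1−p) = −3p + 8.
Setting these equal: 6p = −3p + 8 ⇒ 9p = 8 ⇒ p = 8/9, and the value is (6)·(8/9) = 16/3.
For Column: with q = P(E), equating Top's and Bottom's payoffs gives q + 5 = −8q + 8 ⇒ q = 1/3.

16/3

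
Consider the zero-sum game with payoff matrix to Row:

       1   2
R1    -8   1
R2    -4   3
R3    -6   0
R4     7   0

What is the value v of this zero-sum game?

3/2

Row minima: R1 → -8, R2 → -4, R3 → -6, R4 → 0; maximin = 0.
Column maxima: 1 → 7, 2 → 3; minimax = 3.
0 ≠ 3, so there is no saddle point; optimal play is mixed.
R1 is strictly dominated by R2, so Row never plays it.
R3 is strictly dominated by R2, so Row never plays it.
On the remaining 2×2 (R2, R4 vs 1, 2):
Let Row play R2 with probability p. Expected payoff against 1: (-4)p + 7(1−p) = −11p + 7; against 2: 3p + 0(1−p) = 3p.
Setting these equal: −11p + 7 = 3p ⇒ −14p = -7 ⇒ p = 1/2, and the value is (-11)·(1/2) + 7 = 3/2.
For Column: with q = P(1), equating R2's and R4's payoffs gives −7q + 3 = 7q ⇒ q = 3/14.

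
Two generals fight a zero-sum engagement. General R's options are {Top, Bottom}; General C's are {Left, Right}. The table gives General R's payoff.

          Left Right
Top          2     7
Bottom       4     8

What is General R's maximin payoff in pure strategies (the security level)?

4

Row minima: Top → 2, Bottom → 4.
The best of these is 4.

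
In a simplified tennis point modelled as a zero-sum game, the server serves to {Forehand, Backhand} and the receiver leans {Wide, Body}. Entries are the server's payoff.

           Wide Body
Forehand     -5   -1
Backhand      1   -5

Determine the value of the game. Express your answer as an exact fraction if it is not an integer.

-13/5

Row minima: Forehand → -5, Backhand → -5; maximin = -5.
Column maxima: Wide → 1, Body → -1; minimax = -1.
-5 ≠ -1, so there is no saddle point; optimal play is mixed.
Let the server play Forehand with probability p. Expected payoff against Wide: (-5)p + 1(1−p) = −6p + 1; against Body: (-1)p + (-5)(1−p) = 4p − 5.
Setting these equal: −6p + 1 = 4p − 5 ⇒ −10p = -6 ⇒ p = 3/5, and the value is (-6)·(3/5) + 1 = -13/5.
For the receiver: with q = P(Wide), equating Forehand's and Backhand's payoffs gives −4q − 1 = 6q − 5 ⇒ q = 2/5.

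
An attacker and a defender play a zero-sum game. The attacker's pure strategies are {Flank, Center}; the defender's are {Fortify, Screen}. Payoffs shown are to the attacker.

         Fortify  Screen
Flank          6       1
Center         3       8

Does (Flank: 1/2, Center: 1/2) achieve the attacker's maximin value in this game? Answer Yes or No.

Against Fortify this mix gives (1/2)·6 + (1/2)·3 = 9/2.
Against Screen this mix gives (1/2)·1 + (1/2)·8 = 9/2.
All of the defender's active replies (Fortify, Screen) yield 9/2, and no column does worse for the attacker. The mix makes the defender indifferent and guarantees 9/2, so it is optimal.

Yes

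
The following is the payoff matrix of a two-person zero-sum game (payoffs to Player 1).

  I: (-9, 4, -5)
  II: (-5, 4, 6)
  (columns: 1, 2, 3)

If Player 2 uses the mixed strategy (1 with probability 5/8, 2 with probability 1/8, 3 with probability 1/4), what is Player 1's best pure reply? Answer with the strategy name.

II

Expected payoff of I: (5/8)·(-9) + (1/8)·4 + (1/4)·(-5) = -51/8.
Expected payoff of II: (5/8)·(-5) + (1/8)·4 + (1/4)·6 = -9/8.
The largest is -9/8, so Player 1's best response is II.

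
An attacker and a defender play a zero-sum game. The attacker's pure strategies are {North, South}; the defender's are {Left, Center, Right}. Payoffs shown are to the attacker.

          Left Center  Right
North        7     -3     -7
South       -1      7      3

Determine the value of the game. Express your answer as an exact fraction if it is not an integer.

7/9

Row minima: North → -7, South → -1; maximin = -1.
Column maxima: Left → 7, Center → 7, Right → 3; minimax = 3.
-1 ≠ 3, so there is no saddle point; optimal play is mixed.
Center is strictly dominated by Right (it gives the attacker strictly more in every row), so the defender never plays it.
On the remaining 2×2 (North, South vs Left, Right):
Let the attacker play North with probability p. Expected payoff against Left: 7p + (-1)(1−p) = 8p − 1; against Right: (-7)p + 3(1−p) = −10p + 3.
Setting these equal: 8p − 1 = −10p + 3 ⇒ 18p = 4 ⇒ p = 2/9, and the value is (8)·(2/9) − 1 = 7/9.
For the defender: with q = P(Left), equating North's and South's payoffs gives 14q − 7 = −4q + 3 ⇒ q = 5/9.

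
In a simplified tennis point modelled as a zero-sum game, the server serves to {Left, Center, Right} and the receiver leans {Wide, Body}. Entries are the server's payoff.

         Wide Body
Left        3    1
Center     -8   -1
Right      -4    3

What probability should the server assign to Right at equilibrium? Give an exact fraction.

Row minima: Left → 1, Center → -8, Right → -4; maximin = 1.
Column maxima: Wide → 3, Body → 3; minimax = 3.
1 ≠ 3, so there is no saddle point; optimal play is mixed.
Center is strictly dominated by Left, so the server never plays it.
On the remaining 2×2 (Left, Right vs Wide, Body):
Let the server play Left with probability p. Expected payoff against Wide: 3p + (-4)(1−p) = 7p − 4; against Body: 1p + 3(1−p) = −2p + 3.
Setting these equal: 7p − 4 = −2p + 3 ⇒ 9p = 7 ⇒ p = 7/9, and the value is (7)·(7/9) − 4 = 13/9.
For the receiver: with q = P(Wide), equating Left's and Right's payoffs gives 2q + 1 = −7q + 3 ⇒ q = 2/9.

2/9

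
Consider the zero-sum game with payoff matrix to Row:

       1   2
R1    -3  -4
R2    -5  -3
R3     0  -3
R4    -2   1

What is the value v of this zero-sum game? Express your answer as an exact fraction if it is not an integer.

-1

Row minima: R1 → -4, R2 → -5, R3 → -3, R4 → -2; maximin = -2.
Column maxima: 1 → 0, 2 → 1; minimax = 0.
-2 ≠ 0, so there is no saddle point; optimal play is mixed.
R1 is strictly dominated by R3, so Row never plays it.
R2 is strictly dominated by R4, so Row never plays it.
On the remaining 2×2 (R3, R4 vs 1, 2):
Let Row play R3 with probability p. Expected payoff against 1: 0p + (-2)(1−p) = 2p − 2; against 2: (-3)p + 1(1−p) = −4p + 1.
Setting these equal: 2p − 2 = −4p + 1 ⇒ 6p = 3 ⇒ p = 1/2, and the value is (2)·(1/2) − 2 = -1.
For Column: with q = P(1), equating R3's and R4's payoffs gives 3q − 3 = −3q + 1 ⇒ q = 2/3.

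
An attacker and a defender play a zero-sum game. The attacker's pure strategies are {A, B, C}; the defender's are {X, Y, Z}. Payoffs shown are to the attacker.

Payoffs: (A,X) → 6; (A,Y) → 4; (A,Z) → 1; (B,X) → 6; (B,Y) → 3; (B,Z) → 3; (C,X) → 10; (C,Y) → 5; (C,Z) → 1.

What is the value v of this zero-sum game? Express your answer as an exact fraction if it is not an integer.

3

Row minima: A → 1, B → 3, C → 1; maximin = 3.
Column maxima: X → 10, Y → 5, Z → 3; minimax = 3.
Since maximin = minimax = 3, there is a saddle point and the value is 3.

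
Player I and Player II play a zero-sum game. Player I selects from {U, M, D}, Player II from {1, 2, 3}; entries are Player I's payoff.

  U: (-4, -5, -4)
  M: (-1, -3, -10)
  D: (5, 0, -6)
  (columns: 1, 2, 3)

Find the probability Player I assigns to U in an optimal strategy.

6/7

Row minima: U → -5, M → -10, D → -6; maximin = -5.
Column maxima: 1 → 5, 2 → 0, 3 → -4; minimax = -4.
-5 ≠ -4, so there is no saddle point; optimal play is mixed.
M is strictly dominated by D, so Player I never plays it.
1 is strictly dominated by 2 (it gives Player I strictly more in every row), so Player II never plays it.
On the remaining 2×2 (U, D vs 2, 3):
Let Player I play U with probability p. Expected payoff against 2: (-5)p + 0(1−p) = −5p; against 3: (-4)p + (-6)(1−p) = 2p − 6.
Setting these equal: −5p = 2p − 6 ⇒ −7p = -6 ⇒ p = 6/7, and the value is (-5)·(6/7) = -30/7.
For Player II: with q = P(2), equating U's and D's payoffs gives −q − 4 = 6q − 6 ⇒ q = 2/7.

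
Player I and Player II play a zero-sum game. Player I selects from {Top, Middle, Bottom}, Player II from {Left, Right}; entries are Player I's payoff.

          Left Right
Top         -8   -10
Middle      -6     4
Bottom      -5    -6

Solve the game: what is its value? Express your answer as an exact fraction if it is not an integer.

-56/11

Row minima: Top → -10, Middle → -6, Bottom → -6; maximin = -6.
Column maxima: Left → -5, Right → 4; minimax = -5.
-6 ≠ -5, so there is no saddle point; optimal play is mixed.
Top is strictly dominated by Middle, so Player I never plays it.
On the remaining 2×2 (Middle, Bottom vs Left, Right):
Let Player I play Middle with probability p. Expected payoff against Left: (-6)p + (-5)(1−p) = −p − 5; against Right: 4p + (-6)(1−p) = 10p − 6.
Setting these equal: −p − 5 = 10p − 6 ⇒ −11p = -1 ⇒ p = 1/11, and the value is (-1)·(1/11) − 5 = -56/11.
For Player II: with q = P(Left), equating Middle's and Bottom's payoffs gives −10q + 4 = q − 6 ⇒ q = 10/11.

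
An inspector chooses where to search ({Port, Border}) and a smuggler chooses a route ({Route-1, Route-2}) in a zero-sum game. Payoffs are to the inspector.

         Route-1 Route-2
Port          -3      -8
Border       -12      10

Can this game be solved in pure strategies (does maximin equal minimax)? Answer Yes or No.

Row minima: Port → -8, Border → -12; maximin = -8.
Column maxima: Route-1 → -3, Route-2 → 10; minimax = -3.
-8 ≠ -3, so no pure-strategy equilibrium exists.

No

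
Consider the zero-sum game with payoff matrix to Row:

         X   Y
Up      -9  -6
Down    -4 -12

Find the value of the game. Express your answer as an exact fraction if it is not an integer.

Row minima: Up → -9, Down → -12; maximin = -9.
Column maxima: X → -4, Y → -6; minimax = -6.
-9 ≠ -6, so there is no saddle point; optimal play is mixed.
Let Row play Up with probability p. Expected payoff against X: (-9)p + (-4)(1−p) = −5p − 4; against Y: (-6)p + (-12)(1−p) = 6p − 12.
Setting these equal: −5p − 4 = 6p − 12 ⇒ −11p = -8 ⇒ p = 8/11, and the value is (-5)·(8/11) − 4 = -84/11.
For Column: with q = P(X), equating Up's and Down's payoffs gives −3q − 6 = 8q − 12 ⇒ q = 6/11.

-84/11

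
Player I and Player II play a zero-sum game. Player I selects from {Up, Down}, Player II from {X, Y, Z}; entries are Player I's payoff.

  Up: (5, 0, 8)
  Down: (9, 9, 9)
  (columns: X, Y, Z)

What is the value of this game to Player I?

9

Row minima: Up → 0, Down → 9; maximin = 9.
Column maxima: X → 9, Y → 9, Z → 9; minimax = 9.
Since maximin = minimax = 9, there is a saddle point and the value is 9.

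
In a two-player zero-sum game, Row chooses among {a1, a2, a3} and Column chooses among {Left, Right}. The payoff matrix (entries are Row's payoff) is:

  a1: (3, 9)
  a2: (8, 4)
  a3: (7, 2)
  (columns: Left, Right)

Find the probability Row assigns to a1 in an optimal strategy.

2/5

Row minima: a1 → 3, a2 → 4, a3 → 2; maximin = 4.
Column maxima: Left → 8, Right → 9; minimax = 8.
4 ≠ 8, so there is no saddle point; optimal play is mixed.
a3 is strictly dominated by a2, so Row never plays it.
On the remaining 2×2 (a1, a2 vs Left, Right):
Let Row play a1 with probability p. Expected payoff against Left: 3p + 8(1−p) = −5p + 8; against Right: 9p + 4(1−p) = 5p + 4.
Setting these equal: −5p + 8 = 5p + 4 ⇒ −10p = -4 ⇒ p = 2/5, and the value is (-5)·(2/5) + 8 = 6.
For Column: with q = P(Left), equating a1's and a2's payoffs gives −6q + 9 = 4q + 4 ⇒ q = 1/2.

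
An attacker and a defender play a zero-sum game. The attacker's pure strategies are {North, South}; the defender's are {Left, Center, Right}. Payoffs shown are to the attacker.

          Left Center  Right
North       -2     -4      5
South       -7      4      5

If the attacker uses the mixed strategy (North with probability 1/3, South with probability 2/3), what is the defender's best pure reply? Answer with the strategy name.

Left

If the defender plays Left, the attacker's expected payoff is (1/3)·(-2) + (2/3)·(-7) = -16/3.
If the defender plays Center, the attacker's expected payoff is (1/3)·(-4) + (2/3)·4 = 4/3.
If the defender plays Right, the attacker's expected payoff is (1/3)·5 + (2/3)·5 = 5.
The defender minimizes the attacker's payoff; the smallest is -16/3, so the best response is Left.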